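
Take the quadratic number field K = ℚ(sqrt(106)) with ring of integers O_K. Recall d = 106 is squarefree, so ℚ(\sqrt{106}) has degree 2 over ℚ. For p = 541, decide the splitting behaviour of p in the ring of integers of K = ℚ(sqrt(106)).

inert

Since 106 ≢ 1 mod 4, the ring of integers is ℤ[√106] with discriminant 4·106 = 424.
Since gcd(541, 424) = 1 the prime 541 does not ramify.
Legendre symbol by Euler's criterion: (106/541) ≡ 106^270 ≡ 540 (mod 541), i.e. (106/541) = -1.
Legendre symbol -1 ⇒ 541 is inert.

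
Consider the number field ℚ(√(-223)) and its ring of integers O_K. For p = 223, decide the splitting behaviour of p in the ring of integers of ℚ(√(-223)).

ramified

Since -223 ≡ 1 mod 4, the ring of integers is ℤ[(1+√-223)/2] with discriminant -223.
Ramification test: 223 | -223. The prime 223 ramifies in K.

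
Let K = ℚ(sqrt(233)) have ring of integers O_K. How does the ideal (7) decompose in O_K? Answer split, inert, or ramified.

233 mod 4 = 1, hence disc K = 233 and O_K = ℤ[(1+√233)/2].
7 ∤ 233, so 7 is unramified.
Legendre symbol by Euler's criterion: (233/7) ≡ 233^3 ≡ 1 (mod 7), i.e. (233/7) = 1.
d is a quadratic residue mod p, hence 7 splits in O_K.

splits completely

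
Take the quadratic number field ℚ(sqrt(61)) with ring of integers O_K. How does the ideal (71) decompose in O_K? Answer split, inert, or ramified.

remains prime (inert)

Since 61 ≡ 1 mod 4, the ring of integers is ℤ[(1+√61)/2] with discriminant 61.
Since gcd(71, 61) = 1 the prime 71 does not ramify.
(61/71) = 61^35 mod 71 = 70, giving Legendre symbol -1.
Legendre symbol -1 ⇒ 71 is inert.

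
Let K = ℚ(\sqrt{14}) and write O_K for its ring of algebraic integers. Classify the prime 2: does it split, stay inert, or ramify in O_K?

ramifies in O_K

d = 14 ≡ 2 (mod 4), so O_K = ℤ[√14] and disc(K) = 4d = 56.
2 divides disc(K) = 56, so 2 ramifies.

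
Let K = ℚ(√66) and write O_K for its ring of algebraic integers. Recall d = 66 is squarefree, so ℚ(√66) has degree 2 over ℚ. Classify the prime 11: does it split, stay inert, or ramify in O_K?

11 is ramified

66 mod 4 = 2, hence disc K = 4·66 = 264 and O_K = ℤ[√66].
Ramification test: 11 | 264. The prime 11 ramifies in K.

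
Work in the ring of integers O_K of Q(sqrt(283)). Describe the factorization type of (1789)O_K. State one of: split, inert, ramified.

Since 283 ≢ 1 mod 4, the ring of integers is ℤ[√283] with discriminant 4·283 = 1132.
disc(K) = 1132 is not divisible by 1789; 1789 is unramified.
Compute (283/1789) via Euler: 283^((1789-1)/2) mod 1789 = 1, so (283/1789) = 1.
(283/1789) = 1, so 1789 splits.

split — (1789) = 𝔭₁𝔭₂ with 𝔭₁ ≠ 𝔭₂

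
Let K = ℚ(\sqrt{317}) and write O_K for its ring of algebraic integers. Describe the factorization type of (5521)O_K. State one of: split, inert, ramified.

d = 317 ≡ 1 (mod 4), so O_K = ℤ[(1+√317)/2] and disc(K) = d = 317.
disc(K) = 317 is not divisible by 5521; 5521 is unramified.
Legendre symbol by Euler's criterion: (317/5521) ≡ 317^2760 ≡ 5520 (mod 5521), i.e. (317/5521) = -1.
(317/5521) = -1, so 5521 is inert.

p is inert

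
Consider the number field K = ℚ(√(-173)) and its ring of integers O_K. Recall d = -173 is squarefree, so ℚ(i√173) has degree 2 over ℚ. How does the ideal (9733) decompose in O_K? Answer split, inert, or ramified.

remains prime (inert)

d = -173 ≡ 3 (mod 4), so O_K = ℤ[√-173] and disc(K) = 4d = -692.
9733 ∤ -692, so 9733 is unramified.
Compute (-173/9733) via Euler: 9560^((9733-1)/2) mod 9733 = 9732, so (-173/9733) = -1.
(-173/9733) = -1, so 9733 is inert.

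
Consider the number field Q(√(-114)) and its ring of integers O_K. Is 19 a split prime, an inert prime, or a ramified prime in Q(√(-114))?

d = -114 ≡ 2 (mod 4), so O_K = ℤ[√-114] and disc(K) = 4d = -456.
Ramification test: 19 | -456. The prime 19 ramifies in K.

ramifies in O_K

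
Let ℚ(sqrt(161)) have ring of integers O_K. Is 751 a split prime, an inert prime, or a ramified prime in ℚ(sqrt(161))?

d = 161 ≡ 1 (mod 4), so O_K = ℤ[(1+√161)/2] and disc(K) = d = 161.
751 ∤ 161, so 751 is unramified.
Euler's criterion: 161^375 mod 751 = 750. Thus (161|751) = -1.
Legendre symbol -1 ⇒ 751 is inert.

p is inert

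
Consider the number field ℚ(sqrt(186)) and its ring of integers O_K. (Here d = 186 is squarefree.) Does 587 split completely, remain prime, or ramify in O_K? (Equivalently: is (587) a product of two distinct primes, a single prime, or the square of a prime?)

inert

d = 186 ≡ 2 (mod 4), so O_K = ℤ[√186] and disc(K) = 4d = 744.
Since gcd(587, 744) = 1 the prime 587 does not ramify.
Euler's criterion: 186^293 mod 587 = 586. Thus (186|587) = -1.
Legendre symbol -1 ⇒ 587 is inert.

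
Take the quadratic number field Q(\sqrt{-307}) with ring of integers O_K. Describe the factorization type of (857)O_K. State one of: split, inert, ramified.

-307 mod 4 = 1, hence disc K = -307 and O_K = ℤ[(1+√-307)/2].
Since gcd(857, -307) = 1 the prime 857 does not ramify.
Legendre symbol by Euler's criterion: (-307/857) ≡ (-307)^428 ≡ 856 (mod 857), i.e. (-307/857) = -1.
(-307/857) = -1, so 857 is inert.

p is inert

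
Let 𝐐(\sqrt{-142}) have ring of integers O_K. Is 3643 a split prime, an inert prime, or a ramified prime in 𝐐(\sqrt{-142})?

d = -142 ≡ 2 (mod 4), so O_K = ℤ[√-142] and disc(K) = 4d = -568.
3643 ∤ -568, so 3643 is unramified.
Legendre symbol by Euler's criterion: (-142/3643) ≡ (-142)^1821 ≡ 1 (mod 3643), i.e. (-142/3643) = 1.
Legendre symbol 1 ⇒ 3643 is split.

3643 splits in O_K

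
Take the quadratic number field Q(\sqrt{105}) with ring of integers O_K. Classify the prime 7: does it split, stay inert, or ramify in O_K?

Since 105 ≡ 1 mod 4, the ring of integers is ℤ[(1+√105)/2] with discriminant 105.
disc(K) = 105 = 7·15, so p = 7 is ramified.

ramifies in O_K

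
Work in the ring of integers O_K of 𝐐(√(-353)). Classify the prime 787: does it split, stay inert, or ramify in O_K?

inert

Since -353 ≢ 1 mod 4, the ring of integers is ℤ[√-353] with discriminant 4·(-353) = -1412.
787 ∤ -1412, so 787 is unramified.
Compute (-353/787) via Euler: 434^((787-1)/2) mod 787 = 786, so (-353/787) = -1.
d is a non-residue mod p, hence 787 remains inert in O_K.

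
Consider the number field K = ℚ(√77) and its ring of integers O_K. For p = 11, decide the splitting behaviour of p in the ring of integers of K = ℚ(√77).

d = 77 ≡ 1 (mod 4), so O_K = ℤ[(1+√77)/2] and disc(K) = d = 77.
disc(K) = 77 = 11·7, so p = 11 is ramified.

p ramifies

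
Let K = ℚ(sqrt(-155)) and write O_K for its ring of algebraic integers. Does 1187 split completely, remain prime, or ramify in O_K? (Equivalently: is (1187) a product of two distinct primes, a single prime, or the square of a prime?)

inert

d = -155 ≡ 1 (mod 4), so O_K = ℤ[(1+√-155)/2] and disc(K) = d = -155.
1187 ∤ -155, so 1187 is unramified.
Euler's criterion: (-155)^593 mod 1187 = 1186. Thus (-155|1187) = -1.
Legendre symbol -1 ⇒ 1187 is inert.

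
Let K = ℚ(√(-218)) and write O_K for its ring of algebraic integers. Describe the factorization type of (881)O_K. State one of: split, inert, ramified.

881 splits in O_K

Since -218 ≢ 1 mod 4, the ring of integers is ℤ[√-218] with discriminant 4·(-218) = -872.
disc(K) = -872 is not divisible by 881; 881 is unramified.
Compute (-218/881) via Euler: 663^((881-1)/2) mod 881 = 1, so (-218/881) = 1.
d is a quadratic residue mod p, hence 881 splits in O_K.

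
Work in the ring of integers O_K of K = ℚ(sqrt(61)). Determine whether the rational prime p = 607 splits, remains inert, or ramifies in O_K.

splits completely

d = 61 ≡ 1 (mod 4), so O_K = ℤ[(1+√61)/2] and disc(K) = d = 61.
607 ∤ 61, so 607 is unramified.
Compute (61/607) via Euler: 61^((607-1)/2) mod 607 = 1, so (61/607) = 1.
(61/607) = 1, so 607 splits.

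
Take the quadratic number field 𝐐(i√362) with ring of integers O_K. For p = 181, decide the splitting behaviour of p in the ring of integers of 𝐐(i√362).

d = -362 ≡ 2 (mod 4), so O_K = ℤ[√-362] and disc(K) = 4d = -1448.
disc(K) = -1448 = 181·(-8), so p = 181 is ramified.

ramified — (181) = 𝔭²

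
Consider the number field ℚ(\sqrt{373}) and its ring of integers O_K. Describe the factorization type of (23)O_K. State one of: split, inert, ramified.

Since 373 ≡ 1 mod 4, the ring of integers is ℤ[(1+√373)/2] with discriminant 373.
Since gcd(23, 373) = 1 the prime 23 does not ramify.
Legendre symbol by Euler's criterion: (373/23) ≡ 373^11 ≡ 22 (mod 23), i.e. (373/23) = -1.
Legendre symbol -1 ⇒ 23 is inert.

p is inert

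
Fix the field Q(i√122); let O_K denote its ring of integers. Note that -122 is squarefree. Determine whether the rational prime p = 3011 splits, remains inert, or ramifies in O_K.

splits completely

d = -122 ≡ 2 (mod 4), so O_K = ℤ[√-122] and disc(K) = 4d = -488.
3011 ∤ -488, so 3011 is unramified.
(-122/3011) = 2889^1505 mod 3011 = 1, giving Legendre symbol 1.
(-122/3011) = 1, so 3011 splits.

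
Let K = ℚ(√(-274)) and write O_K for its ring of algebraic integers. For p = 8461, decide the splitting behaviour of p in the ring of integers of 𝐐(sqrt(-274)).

split — (8461) = 𝔭₁𝔭₂ with 𝔭₁ ≠ 𝔭₂

-274 mod 4 = 2, hence disc K = 4·(-274) = -1096 and O_K = ℤ[√-274].
disc(K) = -1096 is not divisible by 8461; 8461 is unramified.
Compute (-274/8461) via Euler: 8187^((8461-1)/2) mod 8461 = 1, so (-274/8461) = 1.
Legendre symbol 1 ⇒ 8461 is split.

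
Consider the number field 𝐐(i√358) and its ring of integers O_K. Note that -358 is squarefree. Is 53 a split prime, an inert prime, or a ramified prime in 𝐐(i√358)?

p splits

Since -358 ≢ 1 mod 4, the ring of integers is ℤ[√-358] with discriminant 4·(-358) = -1432.
Since gcd(53, -1432) = 1 the prime 53 does not ramify.
Legendre symbol by Euler's criterion: (-358/53) ≡ (-358)^26 ≡ 1 (mod 53), i.e. (-358/53) = 1.
(-358/53) = 1, so 53 splits.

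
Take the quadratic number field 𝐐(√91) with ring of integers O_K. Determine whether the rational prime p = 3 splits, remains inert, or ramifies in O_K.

splits completely

d = 91 ≡ 3 (mod 4), so O_K = ℤ[√91] and disc(K) = 4d = 364.
Since gcd(3, 364) = 1 the prime 3 does not ramify.
Euler's criterion: 91^1 mod 3 = 1. Thus (91|3) = 1.
(91/3) = 1, so 3 splits.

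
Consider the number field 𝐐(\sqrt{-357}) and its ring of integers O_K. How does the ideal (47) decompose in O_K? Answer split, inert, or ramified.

Since -357 ≢ 1 mod 4, the ring of integers is ℤ[√-357] with discriminant 4·(-357) = -1428.
disc(K) = -1428 is not divisible by 47; 47 is unramified.
Legendre symbol by Euler's criterion: (-357/47) ≡ (-357)^23 ≡ 46 (mod 47), i.e. (-357/47) = -1.
d is a non-residue mod p, hence 47 remains inert in O_K.

inert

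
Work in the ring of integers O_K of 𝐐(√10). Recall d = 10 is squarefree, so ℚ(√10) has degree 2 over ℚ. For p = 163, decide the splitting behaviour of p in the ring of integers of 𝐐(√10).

p splits

Since 10 ≢ 1 mod 4, the ring of integers is ℤ[√10] with discriminant 4·10 = 40.
163 ∤ 40, so 163 is unramified.
Compute (10/163) via Euler: 10^((163-1)/2) mod 163 = 1, so (10/163) = 1.
d is a quadratic residue mod p, hence 163 splits in O_K.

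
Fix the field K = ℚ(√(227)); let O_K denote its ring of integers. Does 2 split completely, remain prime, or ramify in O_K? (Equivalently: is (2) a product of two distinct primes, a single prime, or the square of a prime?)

Since 227 ≢ 1 mod 4, the ring of integers is ℤ[√227] with discriminant 4·227 = 908.
2 divides disc(K) = 908, so 2 ramifies.

ramifies in O_K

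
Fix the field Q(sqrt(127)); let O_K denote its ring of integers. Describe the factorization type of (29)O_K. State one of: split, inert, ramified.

Since 127 ≢ 1 mod 4, the ring of integers is ℤ[√127] with discriminant 4·127 = 508.
29 ∤ 508, so 29 is unramified.
Compute (127/29) via Euler: 11^((29-1)/2) mod 29 = 28, so (127/29) = -1.
d is a non-residue mod p, hence 29 remains inert in O_K.

inert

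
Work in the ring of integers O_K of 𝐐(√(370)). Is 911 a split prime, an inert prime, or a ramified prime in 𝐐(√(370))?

d = 370 ≡ 2 (mod 4), so O_K = ℤ[√370] and disc(K) = 4d = 1480.
Since gcd(911, 1480) = 1 the prime 911 does not ramify.
Euler's criterion: 370^455 mod 911 = 910. Thus (370|911) = -1.
Legendre symbol -1 ⇒ 911 is inert.

inert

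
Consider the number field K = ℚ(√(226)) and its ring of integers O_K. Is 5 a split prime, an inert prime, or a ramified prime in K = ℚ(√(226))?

226 mod 4 = 2, hence disc K = 4·226 = 904 and O_K = ℤ[√226].
5 ∤ 904, so 5 is unramified.
Euler's criterion: 226^2 mod 5 = 1. Thus (226|5) = 1.
d is a quadratic residue mod p, hence 5 splits in O_K.

split — (5) = 𝔭₁𝔭₂ with 𝔭₁ ≠ 𝔭₂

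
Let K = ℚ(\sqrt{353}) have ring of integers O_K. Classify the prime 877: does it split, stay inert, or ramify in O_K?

353 mod 4 = 1, hence disc K = 353 and O_K = ℤ[(1+√353)/2].
877 ∤ 353, so 877 is unramified.
(353/877) = 353^438 mod 877 = 1, giving Legendre symbol 1.
Legendre symbol 1 ⇒ 877 is split.

p splits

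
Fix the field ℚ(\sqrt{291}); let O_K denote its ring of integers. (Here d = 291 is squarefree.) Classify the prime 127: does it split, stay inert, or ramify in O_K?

291 mod 4 = 3, hence disc K = 4·291 = 1164 and O_K = ℤ[√291].
Since gcd(127, 1164) = 1 the prime 127 does not ramify.
Legendre symbol by Euler's criterion: (291/127) ≡ 291^63 ≡ 1 (mod 127), i.e. (291/127) = 1.
Legendre symbol 1 ⇒ 127 is split.

127 splits in O_K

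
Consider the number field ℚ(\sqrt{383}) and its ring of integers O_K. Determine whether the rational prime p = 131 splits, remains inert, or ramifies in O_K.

383 mod 4 = 3, hence disc K = 4·383 = 1532 and O_K = ℤ[√383].
Since gcd(131, 1532) = 1 the prime 131 does not ramify.
(383/131) = 121^65 mod 131 = 1, giving Legendre symbol 1.
d is a quadratic residue mod p, hence 131 splits in O_K.

p splits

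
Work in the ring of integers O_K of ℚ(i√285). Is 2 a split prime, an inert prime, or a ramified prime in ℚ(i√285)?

Since -285 ≢ 1 mod 4, the ring of integers is ℤ[√-285] with discriminant 4·(-285) = -1140.
Ramification test: 2 | -1140. The prime 2 ramifies in K.

ramifies in O_K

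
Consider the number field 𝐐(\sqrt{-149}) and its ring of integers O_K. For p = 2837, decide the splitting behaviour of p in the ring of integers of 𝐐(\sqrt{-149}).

Since -149 ≢ 1 mod 4, the ring of integers is ℤ[√-149] with discriminant 4·(-149) = -596.
Since gcd(2837, -596) = 1 the prime 2837 does not ramify.
Euler's criterion: (-149)^1418 mod 2837 = 1. Thus (-149|2837) = 1.
Legendre symbol 1 ⇒ 2837 is split.

p splits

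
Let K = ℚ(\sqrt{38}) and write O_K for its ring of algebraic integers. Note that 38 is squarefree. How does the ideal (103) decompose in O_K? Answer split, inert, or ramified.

Since 38 ≢ 1 mod 4, the ring of integers is ℤ[√38] with discriminant 4·38 = 152.
Since gcd(103, 152) = 1 the prime 103 does not ramify.
Legendre symbol by Euler's criterion: (38/103) ≡ 38^51 ≡ 1 (mod 103), i.e. (38/103) = 1.
d is a quadratic residue mod p, hence 103 splits in O_K.

splits completely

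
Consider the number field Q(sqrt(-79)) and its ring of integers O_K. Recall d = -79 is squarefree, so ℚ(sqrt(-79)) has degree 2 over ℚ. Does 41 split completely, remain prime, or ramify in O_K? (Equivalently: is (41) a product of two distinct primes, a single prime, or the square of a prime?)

41 remains inert

d = -79 ≡ 1 (mod 4), so O_K = ℤ[(1+√-79)/2] and disc(K) = d = -79.
Since gcd(41, -79) = 1 the prime 41 does not ramify.
(-79/41) = 3^20 mod 41 = 40, giving Legendre symbol -1.
(-79/41) = -1, so 41 is inert.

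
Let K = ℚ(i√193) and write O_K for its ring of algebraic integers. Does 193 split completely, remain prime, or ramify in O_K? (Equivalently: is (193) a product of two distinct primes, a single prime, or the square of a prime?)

Since -193 ≢ 1 mod 4, the ring of integers is ℤ[√-193] with discriminant 4·(-193) = -772.
193 divides disc(K) = -772, so 193 ramifies.

ramifies in O_K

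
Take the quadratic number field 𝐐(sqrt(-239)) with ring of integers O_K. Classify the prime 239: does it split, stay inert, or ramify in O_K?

-239 mod 4 = 1, hence disc K = -239 and O_K = ℤ[(1+√-239)/2].
239 divides disc(K) = -239, so 239 ramifies.

239 is ramified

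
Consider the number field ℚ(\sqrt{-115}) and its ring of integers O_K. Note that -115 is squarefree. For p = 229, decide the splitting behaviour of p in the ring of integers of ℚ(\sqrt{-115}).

inert

d = -115 ≡ 1 (mod 4), so O_K = ℤ[(1+√-115)/2] and disc(K) = d = -115.
Since gcd(229, -115) = 1 the prime 229 does not ramify.
Euler's criterion: (-115)^114 mod 229 = 228. Thus (-115|229) = -1.
(-115/229) = -1, so 229 is inert.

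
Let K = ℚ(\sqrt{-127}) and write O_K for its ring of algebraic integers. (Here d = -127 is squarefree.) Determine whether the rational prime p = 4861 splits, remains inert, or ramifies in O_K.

Since -127 ≡ 1 mod 4, the ring of integers is ℤ[(1+√-127)/2] with discriminant -127.
4861 ∤ -127, so 4861 is unramified.
Euler's criterion: (-127)^2430 mod 4861 = 1. Thus (-127|4861) = 1.
(-127/4861) = 1, so 4861 splits.

split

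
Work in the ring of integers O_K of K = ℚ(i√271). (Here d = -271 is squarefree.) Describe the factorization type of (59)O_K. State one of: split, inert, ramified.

-271 mod 4 = 1, hence disc K = -271 and O_K = ℤ[(1+√-271)/2].
disc(K) = -271 is not divisible by 59; 59 is unramified.
(-271/59) = 24^29 mod 59 = 58, giving Legendre symbol -1.
d is a non-residue mod p, hence 59 remains inert in O_K.

inert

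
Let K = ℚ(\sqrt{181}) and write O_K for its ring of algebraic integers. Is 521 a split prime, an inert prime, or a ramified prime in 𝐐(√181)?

d = 181 ≡ 1 (mod 4), so O_K = ℤ[(1+√181)/2] and disc(K) = d = 181.
disc(K) = 181 is not divisible by 521; 521 is unramified.
Euler's criterion: 181^260 mod 521 = 520. Thus (181|521) = -1.
Legendre symbol -1 ⇒ 521 is inert.

p is inert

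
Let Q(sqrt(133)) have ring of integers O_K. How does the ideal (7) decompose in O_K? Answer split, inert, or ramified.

p ramifies

d = 133 ≡ 1 (mod 4), so O_K = ℤ[(1+√133)/2] and disc(K) = d = 133.
7 divides disc(K) = 133, so 7 ramifies.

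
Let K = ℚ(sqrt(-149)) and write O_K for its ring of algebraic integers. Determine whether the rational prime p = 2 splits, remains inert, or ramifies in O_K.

ramified — (2) = 𝔭²

-149 mod 4 = 3, hence disc K = 4·(-149) = -596 and O_K = ℤ[√-149].
disc(K) = -596 = 2·(-298), so p = 2 is ramified.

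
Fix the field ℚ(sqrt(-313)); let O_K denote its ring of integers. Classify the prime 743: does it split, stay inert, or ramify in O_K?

p is inert

d = -313 ≡ 3 (mod 4), so O_K = ℤ[√-313] and disc(K) = 4d = -1252.
disc(K) = -1252 is not divisible by 743; 743 is unramified.
Legendre symbol by Euler's criterion: (-313/743) ≡ (-313)^371 ≡ 742 (mod 743), i.e. (-313/743) = -1.
(-313/743) = -1, so 743 is inert.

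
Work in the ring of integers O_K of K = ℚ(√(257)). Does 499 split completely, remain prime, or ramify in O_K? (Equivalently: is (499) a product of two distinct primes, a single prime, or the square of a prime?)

p splits

d = 257 ≡ 1 (mod 4), so O_K = ℤ[(1+√257)/2] and disc(K) = d = 257.
Since gcd(499, 257) = 1 the prime 499 does not ramify.
(257/499) = 257^249 mod 499 = 1, giving Legendre symbol 1.
d is a quadratic residue mod p, hence 499 splits in O_K.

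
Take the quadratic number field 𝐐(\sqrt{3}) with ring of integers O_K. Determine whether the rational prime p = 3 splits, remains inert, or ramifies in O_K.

ramified — (3) = 𝔭²

Since 3 ≢ 1 mod 4, the ring of integers is ℤ[√3] with discriminant 4·3 = 12.
Ramification test: 3 | 12. The prime 3 ramifies in K.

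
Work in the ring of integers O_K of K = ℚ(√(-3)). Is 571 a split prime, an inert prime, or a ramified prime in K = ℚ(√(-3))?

-3 mod 4 = 1, hence disc K = -3 and O_K = ℤ[(1+√-3)/2].
571 ∤ -3, so 571 is unramified.
Euler's criterion: (-3)^285 mod 571 = 1. Thus (-3|571) = 1.
d is a quadratic residue mod p, hence 571 splits in O_K.

p splits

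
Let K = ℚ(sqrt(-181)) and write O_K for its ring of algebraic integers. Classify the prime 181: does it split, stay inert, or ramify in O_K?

p ramifies

Since -181 ≢ 1 mod 4, the ring of integers is ℤ[√-181] with discriminant 4·(-181) = -724.
181 divides disc(K) = -724, so 181 ramifies.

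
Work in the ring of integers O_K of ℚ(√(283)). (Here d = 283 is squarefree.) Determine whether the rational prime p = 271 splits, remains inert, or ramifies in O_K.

remains prime (inert)

Since 283 ≢ 1 mod 4, the ring of integers is ℤ[√283] with discriminant 4·283 = 1132.
Since gcd(271, 1132) = 1 the prime 271 does not ramify.
Compute (283/271) via Euler: 12^((271-1)/2) mod 271 = 270, so (283/271) = -1.
Legendre symbol -1 ⇒ 271 is inert.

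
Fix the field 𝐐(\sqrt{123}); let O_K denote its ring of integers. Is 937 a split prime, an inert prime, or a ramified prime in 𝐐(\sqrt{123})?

d = 123 ≡ 3 (mod 4), so O_K = ℤ[√123] and disc(K) = 4d = 492.
disc(K) = 492 is not divisible by 937; 937 is unramified.
(123/937) = 123^468 mod 937 = 936, giving Legendre symbol -1.
(123/937) = -1, so 937 is inert.

inert — (937) stays prime in O_K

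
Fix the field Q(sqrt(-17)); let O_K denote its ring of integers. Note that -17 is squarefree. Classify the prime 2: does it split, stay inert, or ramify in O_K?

ramifies in O_K

-17 mod 4 = 3, hence disc K = 4·(-17) = -68 and O_K = ℤ[√-17].
disc(K) = -68 = 2·(-34), so p = 2 is ramified.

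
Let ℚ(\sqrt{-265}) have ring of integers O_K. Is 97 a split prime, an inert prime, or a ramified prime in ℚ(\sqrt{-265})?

-265 mod 4 = 3, hence disc K = 4·(-265) = -1060 and O_K = ℤ[√-265].
Since gcd(97, -1060) = 1 the prime 97 does not ramify.
Legendre symbol by Euler's criterion: (-265/97) ≡ (-265)^48 ≡ 96 (mod 97), i.e. (-265/97) = -1.
Legendre symbol -1 ⇒ 97 is inert.

p is inert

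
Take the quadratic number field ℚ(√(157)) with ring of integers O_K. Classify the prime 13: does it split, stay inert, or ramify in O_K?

split — (13) = 𝔭₁𝔭₂ with 𝔭₁ ≠ 𝔭₂

157 mod 4 = 1, hence disc K = 157 and O_K = ℤ[(1+√157)/2].
Since gcd(13, 157) = 1 the prime 13 does not ramify.
Legendre symbol by Euler's criterion: (157/13) ≡ 157^6 ≡ 1 (mod 13), i.e. (157/13) = 1.
d is a quadratic residue mod p, hence 13 splits in O_K.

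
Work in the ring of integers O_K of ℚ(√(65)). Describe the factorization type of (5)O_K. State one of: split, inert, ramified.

d = 65 ≡ 1 (mod 4), so O_K = ℤ[(1+√65)/2] and disc(K) = d = 65.
5 divides disc(K) = 65, so 5 ramifies.

ramified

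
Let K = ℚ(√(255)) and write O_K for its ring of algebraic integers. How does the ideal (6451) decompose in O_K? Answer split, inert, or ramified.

Since 255 ≢ 1 mod 4, the ring of integers is ℤ[√255] with discriminant 4·255 = 1020.
disc(K) = 1020 is not divisible by 6451; 6451 is unramified.
Legendre symbol by Euler's criterion: (255/6451) ≡ 255^3225 ≡ 6450 (mod 6451), i.e. (255/6451) = -1.
d is a non-residue mod p, hence 6451 remains inert in O_K.

inert — (6451) stays prime in O_K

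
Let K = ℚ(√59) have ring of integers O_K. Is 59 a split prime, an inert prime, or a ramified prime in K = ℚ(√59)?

59 mod 4 = 3, hence disc K = 4·59 = 236 and O_K = ℤ[√59].
disc(K) = 236 = 59·4, so p = 59 is ramified.

ramified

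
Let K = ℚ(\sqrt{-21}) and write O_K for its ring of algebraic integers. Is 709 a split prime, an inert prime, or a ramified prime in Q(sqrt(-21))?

split — (709) = 𝔭₁𝔭₂ with 𝔭₁ ≠ 𝔭₂

d = -21 ≡ 3 (mod 4), so O_K = ℤ[√-21] and disc(K) = 4d = -84.
709 ∤ -84, so 709 is unramified.
Legendre symbol by Euler's criterion: (-21/709) ≡ (-21)^354 ≡ 1 (mod 709), i.e. (-21/709) = 1.
(-21/709) = 1, so 709 splits.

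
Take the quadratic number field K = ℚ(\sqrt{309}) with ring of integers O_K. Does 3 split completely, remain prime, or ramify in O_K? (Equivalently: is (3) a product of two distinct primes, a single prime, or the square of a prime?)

ramified

Since 309 ≡ 1 mod 4, the ring of integers is ℤ[(1+√309)/2] with discriminant 309.
disc(K) = 309 = 3·103, so p = 3 is ramified.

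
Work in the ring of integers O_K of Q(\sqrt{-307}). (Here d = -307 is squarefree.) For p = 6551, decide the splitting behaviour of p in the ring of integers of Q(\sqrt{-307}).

p splits

d = -307 ≡ 1 (mod 4), so O_K = ℤ[(1+√-307)/2] and disc(K) = d = -307.
Since gcd(6551, -307) = 1 the prime 6551 does not ramify.
Euler's criterion: (-307)^3275 mod 6551 = 1. Thus (-307|6551) = 1.
d is a quadratic residue mod p, hence 6551 splits in O_K.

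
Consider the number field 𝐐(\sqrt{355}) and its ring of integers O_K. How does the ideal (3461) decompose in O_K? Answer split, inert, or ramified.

inert — (3461) stays prime in O_K

355 mod 4 = 3, hence disc K = 4·355 = 1420 and O_K = ℤ[√355].
Since gcd(3461, 1420) = 1 the prime 3461 does not ramify.
Compute (355/3461) via Euler: 355^((3461-1)/2) mod 3461 = 3460, so (355/3461) = -1.
d is a non-residue mod p, hence 3461 remains inert in O_K.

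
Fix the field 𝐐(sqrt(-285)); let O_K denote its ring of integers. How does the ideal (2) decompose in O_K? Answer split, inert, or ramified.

ramified — (2) = 𝔭²

d = -285 ≡ 3 (mod 4), so O_K = ℤ[√-285] and disc(K) = 4d = -1140.
disc(K) = -1140 = 2·(-570), so p = 2 is ramified.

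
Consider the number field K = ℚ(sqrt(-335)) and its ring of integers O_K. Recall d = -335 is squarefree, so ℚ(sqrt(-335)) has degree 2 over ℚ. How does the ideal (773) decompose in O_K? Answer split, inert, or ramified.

-335 mod 4 = 1, hence disc K = -335 and O_K = ℤ[(1+√-335)/2].
773 ∤ -335, so 773 is unramified.
Compute (-335/773) via Euler: 438^((773-1)/2) mod 773 = 772, so (-335/773) = -1.
d is a non-residue mod p, hence 773 remains inert in O_K.

773 remains inert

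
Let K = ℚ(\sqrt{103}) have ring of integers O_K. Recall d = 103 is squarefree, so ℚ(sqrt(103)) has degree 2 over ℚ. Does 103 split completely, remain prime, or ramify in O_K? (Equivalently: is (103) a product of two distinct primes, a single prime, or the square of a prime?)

ramifies in O_K

Since 103 ≢ 1 mod 4, the ring of integers is ℤ[√103] with discriminant 4·103 = 412.
103 divides disc(K) = 412, so 103 ramifies.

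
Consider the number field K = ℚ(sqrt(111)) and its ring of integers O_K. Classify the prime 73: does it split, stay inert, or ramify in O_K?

73 splits in O_K

Since 111 ≢ 1 mod 4, the ring of integers is ℤ[√111] with discriminant 4·111 = 444.
disc(K) = 444 is not divisible by 73; 73 is unramified.
Compute (111/73) via Euler: 38^((73-1)/2) mod 73 = 1, so (111/73) = 1.
d is a quadratic residue mod p, hence 73 splits in O_K.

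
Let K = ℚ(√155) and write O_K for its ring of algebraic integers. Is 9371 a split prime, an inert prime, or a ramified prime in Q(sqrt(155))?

p is inert

155 mod 4 = 3, hence disc K = 4·155 = 620 and O_K = ℤ[√155].
Since gcd(9371, 620) = 1 the prime 9371 does not ramify.
(155/9371) = 155^4685 mod 9371 = 9370, giving Legendre symbol -1.
d is a non-residue mod p, hence 9371 remains inert in O_K.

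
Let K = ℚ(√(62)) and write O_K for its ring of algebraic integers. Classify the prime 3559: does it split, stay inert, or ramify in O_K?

Since 62 ≢ 1 mod 4, the ring of integers is ℤ[√62] with discriminant 4·62 = 248.
disc(K) = 248 is not divisible by 3559; 3559 is unramified.
Compute (62/3559) via Euler: 62^((3559-1)/2) mod 3559 = 3558, so (62/3559) = -1.
d is a non-residue mod p, hence 3559 remains inert in O_K.

p is inert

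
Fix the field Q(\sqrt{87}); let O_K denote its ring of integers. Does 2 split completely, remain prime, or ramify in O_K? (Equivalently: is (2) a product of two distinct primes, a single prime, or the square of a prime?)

ramified — (2) = 𝔭²

d = 87 ≡ 3 (mod 4), so O_K = ℤ[√87] and disc(K) = 4d = 348.
disc(K) = 348 = 2·174, so p = 2 is ramified.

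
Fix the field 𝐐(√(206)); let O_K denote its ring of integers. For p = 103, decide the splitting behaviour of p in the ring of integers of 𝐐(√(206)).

ramified

Since 206 ≢ 1 mod 4, the ring of integers is ℤ[√206] with discriminant 4·206 = 824.
103 divides disc(K) = 824, so 103 ramifies.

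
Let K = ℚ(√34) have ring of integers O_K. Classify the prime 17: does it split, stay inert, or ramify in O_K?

Since 34 ≢ 1 mod 4, the ring of integers is ℤ[√34] with discriminant 4·34 = 136.
Ramification test: 17 | 136. The prime 17 ramifies in K.

ramified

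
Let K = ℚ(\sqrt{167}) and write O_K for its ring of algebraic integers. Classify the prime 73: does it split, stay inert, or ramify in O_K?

Since 167 ≢ 1 mod 4, the ring of integers is ℤ[√167] with discriminant 4·167 = 668.
disc(K) = 668 is not divisible by 73; 73 is unramified.
Euler's criterion: 167^36 mod 73 = 72. Thus (167|73) = -1.
Legendre symbol -1 ⇒ 73 is inert.

p is inert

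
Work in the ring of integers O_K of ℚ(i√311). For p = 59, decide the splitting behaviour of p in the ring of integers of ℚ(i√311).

d = -311 ≡ 1 (mod 4), so O_K = ℤ[(1+√-311)/2] and disc(K) = d = -311.
59 ∤ -311, so 59 is unramified.
Legendre symbol by Euler's criterion: (-311/59) ≡ (-311)^29 ≡ 58 (mod 59), i.e. (-311/59) = -1.
d is a non-residue mod p, hence 59 remains inert in O_K.

inert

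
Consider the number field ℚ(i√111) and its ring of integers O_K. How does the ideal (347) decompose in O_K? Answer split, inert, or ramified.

split — (347) = 𝔭₁𝔭₂ with 𝔭₁ ≠ 𝔭₂

-111 mod 4 = 1, hence disc K = -111 and O_K = ℤ[(1+√-111)/2].
Since gcd(347, -111) = 1 the prime 347 does not ramify.
(-111/347) = 236^173 mod 347 = 1, giving Legendre symbol 1.
Legendre symbol 1 ⇒ 347 is split.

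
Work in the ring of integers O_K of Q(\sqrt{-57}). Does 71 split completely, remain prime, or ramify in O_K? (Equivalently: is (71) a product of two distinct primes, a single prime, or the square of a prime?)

71 remains inert

-57 mod 4 = 3, hence disc K = 4·(-57) = -228 and O_K = ℤ[√-57].
Since gcd(71, -228) = 1 the prime 71 does not ramify.
Euler's criterion: (-57)^35 mod 71 = 70. Thus (-57|71) = -1.
Legendre symbol -1 ⇒ 71 is inert.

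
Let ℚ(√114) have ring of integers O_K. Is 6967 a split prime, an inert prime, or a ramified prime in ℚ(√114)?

remains prime (inert)

Since 114 ≢ 1 mod 4, the ring of integers is ℤ[√114] with discriminant 4·114 = 456.
Since gcd(6967, 456) = 1 the prime 6967 does not ramify.
Legendre symbol by Euler's criterion: (114/6967) ≡ 114^3483 ≡ 6966 (mod 6967), i.e. (114/6967) = -1.
d is a non-residue mod p, hence 6967 remains inert in O_K.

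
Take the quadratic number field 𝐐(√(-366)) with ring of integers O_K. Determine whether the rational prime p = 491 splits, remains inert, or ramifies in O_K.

-366 mod 4 = 2, hence disc K = 4·(-366) = -1464 and O_K = ℤ[√-366].
disc(K) = -1464 is not divisible by 491; 491 is unramified.
(-366/491) = 125^245 mod 491 = 1, giving Legendre symbol 1.
Legendre symbol 1 ⇒ 491 is split.

491 splits in O_K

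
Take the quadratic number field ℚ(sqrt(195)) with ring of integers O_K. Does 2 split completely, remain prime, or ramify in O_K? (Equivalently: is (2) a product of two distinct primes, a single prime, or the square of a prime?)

ramified — (2) = 𝔭²

195 mod 4 = 3, hence disc K = 4·195 = 780 and O_K = ℤ[√195].
Ramification test: 2 | 780. The prime 2 ramifies in K.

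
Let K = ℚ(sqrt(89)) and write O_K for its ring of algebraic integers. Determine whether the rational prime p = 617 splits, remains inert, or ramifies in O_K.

inert

89 mod 4 = 1, hence disc K = 89 and O_K = ℤ[(1+√89)/2].
disc(K) = 89 is not divisible by 617; 617 is unramified.
Compute (89/617) via Euler: 89^((617-1)/2) mod 617 = 616, so (89/617) = -1.
d is a non-residue mod p, hence 617 remains inert in O_K.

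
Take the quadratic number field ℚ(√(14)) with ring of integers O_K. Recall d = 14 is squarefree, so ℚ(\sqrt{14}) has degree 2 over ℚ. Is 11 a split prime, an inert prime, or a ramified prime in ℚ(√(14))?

Since 14 ≢ 1 mod 4, the ring of integers is ℤ[√14] with discriminant 4·14 = 56.
disc(K) = 56 is not divisible by 11; 11 is unramified.
(14/11) = 3^5 mod 11 = 1, giving Legendre symbol 1.
d is a quadratic residue mod p, hence 11 splits in O_K.

p splits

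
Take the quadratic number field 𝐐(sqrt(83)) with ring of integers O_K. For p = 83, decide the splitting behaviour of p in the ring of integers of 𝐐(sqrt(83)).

Since 83 ≢ 1 mod 4, the ring of integers is ℤ[√83] with discriminant 4·83 = 332.
83 divides disc(K) = 332, so 83 ramifies.

ramifies in O_K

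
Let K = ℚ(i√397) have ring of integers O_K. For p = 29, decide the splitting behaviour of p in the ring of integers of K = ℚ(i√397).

-397 mod 4 = 3, hence disc K = 4·(-397) = -1588 and O_K = ℤ[√-397].
disc(K) = -1588 is not divisible by 29; 29 is unramified.
(-397/29) = 9^14 mod 29 = 1, giving Legendre symbol 1.
d is a quadratic residue mod p, hence 29 splits in O_K.

29 splits in O_K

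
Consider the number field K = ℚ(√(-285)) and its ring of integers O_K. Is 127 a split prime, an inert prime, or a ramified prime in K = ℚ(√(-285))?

inert

-285 mod 4 = 3, hence disc K = 4·(-285) = -1140 and O_K = ℤ[√-285].
Since gcd(127, -1140) = 1 the prime 127 does not ramify.
Euler's criterion: (-285)^63 mod 127 = 126. Thus (-285|127) = -1.
(-285/127) = -1, so 127 is inert.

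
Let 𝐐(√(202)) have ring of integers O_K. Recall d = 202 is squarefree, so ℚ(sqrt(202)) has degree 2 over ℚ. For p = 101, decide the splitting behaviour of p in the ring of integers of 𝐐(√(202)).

ramified — (101) = 𝔭²

Since 202 ≢ 1 mod 4, the ring of integers is ℤ[√202] with discriminant 4·202 = 808.
disc(K) = 808 = 101·8, so p = 101 is ramified.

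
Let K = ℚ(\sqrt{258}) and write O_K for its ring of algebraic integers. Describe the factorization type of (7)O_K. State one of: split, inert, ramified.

p is inert

258 mod 4 = 2, hence disc K = 4·258 = 1032 and O_K = ℤ[√258].
disc(K) = 1032 is not divisible by 7; 7 is unramified.
Compute (258/7) via Euler: 6^((7-1)/2) mod 7 = 6, so (258/7) = -1.
Legendre symbol -1 ⇒ 7 is inert.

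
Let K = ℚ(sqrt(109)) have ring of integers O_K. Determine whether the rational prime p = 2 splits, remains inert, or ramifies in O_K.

inert

Since 109 ≡ 1 mod 4, the ring of integers is ℤ[(1+√109)/2] with discriminant 109.
disc(K) = 109 is not divisible by 2; 2 is unramified.
d ≡ 5 (mod 8); the supplementary law gives 2 inert.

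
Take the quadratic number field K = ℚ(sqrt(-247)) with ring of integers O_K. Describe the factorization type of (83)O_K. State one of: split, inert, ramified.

-247 mod 4 = 1, hence disc K = -247 and O_K = ℤ[(1+√-247)/2].
disc(K) = -247 is not divisible by 83; 83 is unramified.
Legendre symbol by Euler's criterion: (-247/83) ≡ (-247)^41 ≡ 82 (mod 83), i.e. (-247/83) = -1.
d is a non-residue mod p, hence 83 remains inert in O_K.

remains prime (inert)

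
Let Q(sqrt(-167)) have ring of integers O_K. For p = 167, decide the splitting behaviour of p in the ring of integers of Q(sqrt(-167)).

ramified

d = -167 ≡ 1 (mod 4), so O_K = ℤ[(1+√-167)/2] and disc(K) = d = -167.
167 divides disc(K) = -167, so 167 ramifies.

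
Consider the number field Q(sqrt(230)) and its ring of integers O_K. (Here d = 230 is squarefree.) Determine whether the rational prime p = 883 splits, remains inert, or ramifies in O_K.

inert

Since 230 ≢ 1 mod 4, the ring of integers is ℤ[√230] with discriminant 4·230 = 920.
883 ∤ 920, so 883 is unramified.
Legendre symbol by Euler's criterion: (230/883) ≡ 230^441 ≡ 882 (mod 883), i.e. (230/883) = -1.
(230/883) = -1, so 883 is inert.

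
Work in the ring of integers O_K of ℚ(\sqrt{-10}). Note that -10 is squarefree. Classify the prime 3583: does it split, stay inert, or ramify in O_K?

-10 mod 4 = 2, hence disc K = 4·(-10) = -40 and O_K = ℤ[√-10].
3583 ∤ -40, so 3583 is unramified.
Compute (-10/3583) via Euler: 3573^((3583-1)/2) mod 3583 = 1, so (-10/3583) = 1.
(-10/3583) = 1, so 3583 splits.

split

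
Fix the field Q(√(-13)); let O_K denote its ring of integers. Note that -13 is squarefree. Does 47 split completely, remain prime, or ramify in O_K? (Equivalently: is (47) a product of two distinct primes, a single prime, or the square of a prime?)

-13 mod 4 = 3, hence disc K = 4·(-13) = -52 and O_K = ℤ[√-13].
disc(K) = -52 is not divisible by 47; 47 is unramified.
Euler's criterion: (-13)^23 mod 47 = 1. Thus (-13|47) = 1.
(-13/47) = 1, so 47 splits.

splits completely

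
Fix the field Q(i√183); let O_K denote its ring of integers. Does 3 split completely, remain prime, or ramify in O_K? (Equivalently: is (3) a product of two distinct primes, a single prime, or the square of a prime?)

ramifies in O_K

-183 mod 4 = 1, hence disc K = -183 and O_K = ℤ[(1+√-183)/2].
Ramification test: 3 | -183. The prime 3 ramifies in K.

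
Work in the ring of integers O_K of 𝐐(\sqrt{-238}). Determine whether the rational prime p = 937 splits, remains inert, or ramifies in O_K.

Since -238 ≢ 1 mod 4, the ring of integers is ℤ[√-238] with discriminant 4·(-238) = -952.
disc(K) = -952 is not divisible by 937; 937 is unramified.
(-238/937) = 699^468 mod 937 = 936, giving Legendre symbol -1.
Legendre symbol -1 ⇒ 937 is inert.

inert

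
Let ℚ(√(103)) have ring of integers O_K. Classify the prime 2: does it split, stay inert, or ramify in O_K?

103 mod 4 = 3, hence disc K = 4·103 = 412 and O_K = ℤ[√103].
Ramification test: 2 | 412. The prime 2 ramifies in K.

ramified — (2) = 𝔭²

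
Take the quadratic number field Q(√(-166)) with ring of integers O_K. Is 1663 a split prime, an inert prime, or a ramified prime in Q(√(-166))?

d = -166 ≡ 2 (mod 4), so O_K = ℤ[√-166] and disc(K) = 4d = -664.
disc(K) = -664 is not divisible by 1663; 1663 is unramified.
Euler's criterion: (-166)^831 mod 1663 = 1. Thus (-166|1663) = 1.
d is a quadratic residue mod p, hence 1663 splits in O_K.

split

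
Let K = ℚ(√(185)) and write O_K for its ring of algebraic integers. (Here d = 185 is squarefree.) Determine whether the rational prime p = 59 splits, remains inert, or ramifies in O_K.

p is inert

Since 185 ≡ 1 mod 4, the ring of integers is ℤ[(1+√185)/2] with discriminant 185.
Since gcd(59, 185) = 1 the prime 59 does not ramify.
Euler's criterion: 185^29 mod 59 = 58. Thus (185|59) = -1.
(185/59) = -1, so 59 is inert.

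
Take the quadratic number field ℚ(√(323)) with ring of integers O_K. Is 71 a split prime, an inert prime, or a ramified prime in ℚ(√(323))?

Since 323 ≢ 1 mod 4, the ring of integers is ℤ[√323] with discriminant 4·323 = 1292.
71 ∤ 1292, so 71 is unramified.
Euler's criterion: 323^35 mod 71 = 70. Thus (323|71) = -1.
Legendre symbol -1 ⇒ 71 is inert.

inert — (71) stays prime in O_K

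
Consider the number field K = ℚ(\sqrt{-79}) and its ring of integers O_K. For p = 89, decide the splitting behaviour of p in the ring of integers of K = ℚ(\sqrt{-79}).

splits completely

Since -79 ≡ 1 mod 4, the ring of integers is ℤ[(1+√-79)/2] with discriminant -79.
disc(K) = -79 is not divisible by 89; 89 is unramified.
Compute (-79/89) via Euler: 10^((89-1)/2) mod 89 = 1, so (-79/89) = 1.
(-79/89) = 1, so 89 splits.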